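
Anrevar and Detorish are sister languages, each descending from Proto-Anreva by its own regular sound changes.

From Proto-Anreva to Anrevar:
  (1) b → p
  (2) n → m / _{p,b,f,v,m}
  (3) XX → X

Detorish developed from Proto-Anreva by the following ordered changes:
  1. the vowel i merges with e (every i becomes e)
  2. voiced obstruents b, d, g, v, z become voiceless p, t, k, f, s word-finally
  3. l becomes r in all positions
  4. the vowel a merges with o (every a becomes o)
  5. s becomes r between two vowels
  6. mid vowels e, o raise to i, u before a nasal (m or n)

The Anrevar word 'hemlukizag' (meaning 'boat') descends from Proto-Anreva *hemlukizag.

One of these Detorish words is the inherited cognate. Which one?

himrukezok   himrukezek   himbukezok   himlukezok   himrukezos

Detorish: *hemlukizag > hemlukezag > hemlukezak > hemrukezak > hemrukezok > himrukezok  (by vowel merger, final devoicing, unconditioned shift, vowel merger, pre-nasal raising)
Among the options, 'himrukezok' alone shows every Detorish change applied in order.

himrukezok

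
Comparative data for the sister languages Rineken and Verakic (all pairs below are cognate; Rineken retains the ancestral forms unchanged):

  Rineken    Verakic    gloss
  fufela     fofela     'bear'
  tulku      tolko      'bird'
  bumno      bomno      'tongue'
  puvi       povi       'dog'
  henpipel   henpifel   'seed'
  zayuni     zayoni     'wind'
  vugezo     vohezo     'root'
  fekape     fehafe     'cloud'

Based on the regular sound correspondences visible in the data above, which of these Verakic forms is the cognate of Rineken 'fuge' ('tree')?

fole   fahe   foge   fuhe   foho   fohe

fohe

tulku ~ tolko, vugezo ~ vohezo — Rineken u corresponds to Verakic o after a consonant, before a consonant other than r, m, n, p, b, f, v.
vugezo ~ vohezo — Rineken g corresponds to Verakic h between vowels (before a front vowel).
Applying these to Rineken 'fuge':
  fuge → foge   (u→o after a consonant, before a consonant other than r, m, n, p, b, f, v)
  foge → fohe   (g→h between vowels (before a front vowel))
So the Verakic cognate is 'fohe'.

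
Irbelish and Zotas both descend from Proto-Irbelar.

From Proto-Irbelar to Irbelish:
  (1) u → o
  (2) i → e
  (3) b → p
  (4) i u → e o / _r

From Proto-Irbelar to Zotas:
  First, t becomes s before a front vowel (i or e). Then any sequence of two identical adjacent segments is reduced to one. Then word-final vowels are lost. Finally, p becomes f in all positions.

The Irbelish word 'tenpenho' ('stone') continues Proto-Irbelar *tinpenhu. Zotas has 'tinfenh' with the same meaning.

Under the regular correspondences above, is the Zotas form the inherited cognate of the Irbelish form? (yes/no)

Derive the expected Zotas reflex of *tinpenhu:
Zotas: *tinpenhu > sinpenhu > sinpenh > sinfenh  (by palatalisation, apocope, unconditioned shift)
The regular Zotas reflex would be 'sinfenh', but the attested form is 'tinfenh'. The correspondence is irregular, so they are not cognates (the Zotas form has a different source).

no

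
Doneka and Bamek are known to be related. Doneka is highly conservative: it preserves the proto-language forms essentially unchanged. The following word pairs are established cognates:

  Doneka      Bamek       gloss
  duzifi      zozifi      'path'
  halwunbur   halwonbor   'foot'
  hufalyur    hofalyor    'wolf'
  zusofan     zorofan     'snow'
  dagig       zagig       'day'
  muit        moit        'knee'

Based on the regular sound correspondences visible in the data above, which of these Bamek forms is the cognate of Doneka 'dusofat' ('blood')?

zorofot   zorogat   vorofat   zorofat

duzifi ~ zozifi — Doneka d corresponds to Bamek z word-initially before a back vowel.
duzifi ~ zozifi, zusofan ~ zorofan — Doneka u corresponds to Bamek o after a consonant, before a consonant other than r, m, n, p, b, f, v.
zusofan ~ zorofan — Doneka s corresponds to Bamek r between vowels (before a back vowel).
Applying these to Doneka 'dusofat':
  dusofat → zusofat   (d→z word-initially before a back vowel)
  zusofat → zosofat   (u→o after a consonant, before a consonant other than r, m, n, p, b, f, v)
  zosofat → zorofat   (s→r between vowels (before a back vowel))
So the Bamek cognate is 'zorofat'.

zorofat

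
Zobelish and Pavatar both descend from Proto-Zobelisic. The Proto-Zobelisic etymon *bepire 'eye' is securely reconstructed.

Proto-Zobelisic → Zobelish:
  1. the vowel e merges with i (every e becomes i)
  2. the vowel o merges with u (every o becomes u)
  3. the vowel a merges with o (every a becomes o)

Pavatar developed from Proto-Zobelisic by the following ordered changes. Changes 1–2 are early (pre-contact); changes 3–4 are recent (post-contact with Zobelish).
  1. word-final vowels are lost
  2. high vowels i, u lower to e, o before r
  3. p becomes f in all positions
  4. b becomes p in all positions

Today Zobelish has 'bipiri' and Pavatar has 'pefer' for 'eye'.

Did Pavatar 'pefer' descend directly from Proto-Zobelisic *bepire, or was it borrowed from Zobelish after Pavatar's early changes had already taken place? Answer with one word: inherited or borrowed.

If inherited, *bepire would pass through all of Pavatar's changes:
Pavatar: *bepire
  bepire → bepir   [apocope]
  bepir → beper   [pre-rhotic lowering]
  beper → befer   [unconditioned shift]
  befer → pefer   [unconditioned shift]
  giving Pavatar pefer.
If borrowed from Zobelish 'bipiri' after the early changes, it would undergo only the recent ones:
  rule 3 (unconditioned shift): bipiri → bifiri
  rule 4 (unconditioned shift): bifiri → pifiri
  ⇒ as a loan: pifiri
Pavatar 'pefer' matches the inherited outcome exactly, so it is an inherited cognate, not a loan.

inherited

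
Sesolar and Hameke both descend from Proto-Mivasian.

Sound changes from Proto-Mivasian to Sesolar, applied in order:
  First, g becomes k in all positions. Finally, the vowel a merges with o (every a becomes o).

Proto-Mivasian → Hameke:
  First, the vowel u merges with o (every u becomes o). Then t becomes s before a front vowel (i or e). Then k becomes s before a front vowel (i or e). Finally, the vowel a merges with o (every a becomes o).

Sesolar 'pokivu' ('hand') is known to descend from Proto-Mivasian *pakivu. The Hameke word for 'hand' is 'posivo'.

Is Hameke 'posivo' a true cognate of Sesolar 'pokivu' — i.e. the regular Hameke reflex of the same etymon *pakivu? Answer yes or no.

Derive the expected Hameke reflex of *pakivu:
Hameke: start from *pakivu.
  rule 1 (vowel merger): pakivu → pakivo
  rule 2: no change — pakivo
  rule 3 (palatalisation): pakivo → pasivo
  rule 4 (vowel merger): pasivo → posivo
  ⇒ Hameke posivo
Hameke 'posivo' matches the regular reflex exactly, so the pair is cognate.

yes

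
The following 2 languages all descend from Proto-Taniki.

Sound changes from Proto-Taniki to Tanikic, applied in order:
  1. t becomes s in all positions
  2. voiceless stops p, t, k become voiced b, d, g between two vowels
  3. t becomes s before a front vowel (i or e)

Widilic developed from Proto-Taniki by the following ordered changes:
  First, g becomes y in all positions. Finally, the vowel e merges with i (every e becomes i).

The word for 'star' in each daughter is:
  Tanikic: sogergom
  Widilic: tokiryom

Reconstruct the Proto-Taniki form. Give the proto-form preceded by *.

*tokergom

Position 6: Tanikic has g, Widilic has y. Taking the neighbouring segments as reconstructed: Tanikic g can only go back to *g; Widilic y could go back to *g or *y — the one source consistent with every daughter is *g.
Position 1: Tanikic has s, Widilic has t. Widilic preserves t here (none of its changes turn any other segment into t), so the proto-segment is *t.
This points to *tokergom. Verify forward in each daughter:
Tanikic: *tokergom
  tokergom → sokergom   [unconditioned shift]
  sokergom → sogergom   [intervocalic voicing]
  sogergom (rule 3 does not apply)
  giving Tanikic sogergom.
Widilic: *tokergom
  tokergom → tokeryom   [unconditioned shift]
  tokeryom → tokiryom   [vowel merger]
  giving Widilic tokiryom.
No other proto-form is consistent with every reflex, so the reconstruction is *tokergom.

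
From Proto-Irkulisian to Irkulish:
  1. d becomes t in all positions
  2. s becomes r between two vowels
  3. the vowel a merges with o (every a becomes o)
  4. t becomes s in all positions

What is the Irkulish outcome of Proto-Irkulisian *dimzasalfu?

simzorolfu

Irkulish: *dimzasalfu > timzasalfu > timzaralfu > timzorolfu > simzorolfu  (by unconditioned shift, rhotacism, vowel merger, unconditioned shift)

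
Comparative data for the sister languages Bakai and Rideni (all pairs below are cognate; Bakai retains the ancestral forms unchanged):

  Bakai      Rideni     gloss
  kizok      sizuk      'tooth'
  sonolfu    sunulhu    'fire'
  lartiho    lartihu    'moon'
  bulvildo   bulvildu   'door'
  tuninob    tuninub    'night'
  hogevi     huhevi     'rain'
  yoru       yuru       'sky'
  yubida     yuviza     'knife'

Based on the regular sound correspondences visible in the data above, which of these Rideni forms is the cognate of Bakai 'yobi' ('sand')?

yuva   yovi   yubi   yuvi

tuninob ~ tuninub — Bakai o corresponds to Rideni u after a consonant, before a labial obstruent.
yubida ~ yuviza — Bakai b corresponds to Rideni v between vowels (before a front vowel).
Applying these to Bakai 'yobi':
  yobi → yubi   (o→u after a consonant, before a labial obstruent)
  yubi → yuvi   (b→v between vowels (before a front vowel))
So the Rideni cognate is 'yuvi'.

yuvi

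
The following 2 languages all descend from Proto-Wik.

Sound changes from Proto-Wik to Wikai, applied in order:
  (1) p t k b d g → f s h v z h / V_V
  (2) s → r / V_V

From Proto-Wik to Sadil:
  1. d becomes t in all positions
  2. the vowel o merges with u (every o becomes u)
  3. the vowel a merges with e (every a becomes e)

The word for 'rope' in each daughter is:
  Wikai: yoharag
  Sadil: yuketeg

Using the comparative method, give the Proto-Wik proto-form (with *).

*yokatag

Position 4: Wikai has a, Sadil has e. Wikai preserves a here (none of its changes turn any other segment into a), so the proto-segment is *a.
Position 2: Wikai has o, Sadil has u. Wikai preserves o here (none of its changes turn any other segment into o), so the proto-segment is *o.
This points to *yokatag. Verify forward in each daughter:
Wikai: *yokatag > yohasag > yoharag  (by intervocalic lenition, rhotacism)
Sadil: start from *yokatag.
  rule 1: no change — yokatag
  rule 2 (vowel merger): yokatag → yukatag
  rule 3 (vowel merger): yukatag → yuketeg
  ⇒ Sadil yuketeg
No other proto-form is consistent with every reflex, so the reconstruction is *yokatag.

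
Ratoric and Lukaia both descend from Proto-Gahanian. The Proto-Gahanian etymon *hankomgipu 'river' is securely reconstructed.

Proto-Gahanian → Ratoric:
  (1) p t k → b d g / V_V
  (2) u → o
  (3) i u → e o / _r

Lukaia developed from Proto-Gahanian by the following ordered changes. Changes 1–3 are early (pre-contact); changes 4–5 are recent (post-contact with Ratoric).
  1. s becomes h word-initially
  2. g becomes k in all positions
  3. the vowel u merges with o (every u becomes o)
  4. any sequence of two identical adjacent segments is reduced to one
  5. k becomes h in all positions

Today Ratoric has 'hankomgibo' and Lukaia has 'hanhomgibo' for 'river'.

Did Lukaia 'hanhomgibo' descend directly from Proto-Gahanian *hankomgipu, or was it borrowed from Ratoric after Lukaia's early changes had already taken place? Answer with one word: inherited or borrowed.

borrowed

If inherited, *hankomgipu would pass through all of Lukaia's changes:
Lukaia: *hankomgipu > hankomkipu > hankomkipo > hanhomhipo  (by unconditioned shift, vowel merger, unconditioned shift)
If borrowed from Ratoric 'hankomgibo' after the early changes, it would undergo only the recent ones:
  rule 4 (degemination): no change (hankomgibo)
  rule 5 (unconditioned shift): hankomgibo → hanhomgibo
  ⇒ as a loan: hanhomgibo
Lukaia 'hanhomgibo' matches the loan outcome 'hanhomgibo', not the inherited 'hanhomhipo' — it skipped the early Lukaia changes, so it was borrowed from Ratoric.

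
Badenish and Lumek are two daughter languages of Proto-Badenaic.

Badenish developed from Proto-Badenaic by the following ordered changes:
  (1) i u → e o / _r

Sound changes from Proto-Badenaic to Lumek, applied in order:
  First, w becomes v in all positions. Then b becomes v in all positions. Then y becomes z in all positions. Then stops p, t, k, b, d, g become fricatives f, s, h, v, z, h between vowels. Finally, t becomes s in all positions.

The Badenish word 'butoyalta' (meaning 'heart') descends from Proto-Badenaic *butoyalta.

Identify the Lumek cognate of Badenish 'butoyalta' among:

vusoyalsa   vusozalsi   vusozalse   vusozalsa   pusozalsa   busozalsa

vusozalsa

Lumek: *butoyalta
  butoyalta (rule 1 does not apply)
  butoyalta → vutoyalta   [unconditioned shift]
  vutoyalta → vutozalta   [unconditioned shift]
  vutozalta → vusozalta   [intervocalic lenition]
  vusozalta → vusozalsa   [unconditioned shift]
  giving Lumek vusozalsa.
Among the options, 'vusozalsa' alone shows every Lumek change applied in order.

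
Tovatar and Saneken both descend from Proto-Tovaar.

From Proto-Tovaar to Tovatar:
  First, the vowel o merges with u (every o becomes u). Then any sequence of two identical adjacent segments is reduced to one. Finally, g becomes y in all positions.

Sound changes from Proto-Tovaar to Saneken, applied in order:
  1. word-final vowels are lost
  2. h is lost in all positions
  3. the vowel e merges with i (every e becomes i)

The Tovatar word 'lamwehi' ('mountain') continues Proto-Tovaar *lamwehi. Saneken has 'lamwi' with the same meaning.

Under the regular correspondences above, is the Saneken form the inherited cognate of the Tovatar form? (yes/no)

Derive the expected Saneken reflex of *lamwehi:
Saneken: *lamwehi
  lamwehi → lamweh   [apocope]
  lamweh → lamwe   [h-loss]
  lamwe → lamwi   [vowel merger]
  giving Saneken lamwi.
Saneken 'lamwi' matches the regular reflex exactly, so the pair is cognate.

yes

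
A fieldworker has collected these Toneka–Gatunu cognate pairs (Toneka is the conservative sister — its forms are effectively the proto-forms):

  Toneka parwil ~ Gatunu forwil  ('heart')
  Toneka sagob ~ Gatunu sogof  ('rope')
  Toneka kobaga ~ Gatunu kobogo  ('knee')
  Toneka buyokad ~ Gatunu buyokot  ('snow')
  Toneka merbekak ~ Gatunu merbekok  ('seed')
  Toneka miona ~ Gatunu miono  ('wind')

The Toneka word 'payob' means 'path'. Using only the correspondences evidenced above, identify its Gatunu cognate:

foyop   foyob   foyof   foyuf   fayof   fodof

parwil ~ forwil — Toneka p corresponds to Gatunu f word-initially before a back vowel.
sagob ~ sogof, kobaga ~ kobogo — Toneka a corresponds to Gatunu o after a consonant, before a consonant other than r, m, n, p, b, f, v.
sagob ~ sogof — Toneka b corresponds to Gatunu f word-finally.
Applying these to Toneka 'payob':
  payob → fayob   (p→f word-initially before a back vowel)
  fayob → foyob   (a→o after a consonant, before a consonant other than r, m, n, p, b, f, v)
  foyob → foyof   (b→f word-finally)
So the Gatunu cognate is 'foyof'.

foyof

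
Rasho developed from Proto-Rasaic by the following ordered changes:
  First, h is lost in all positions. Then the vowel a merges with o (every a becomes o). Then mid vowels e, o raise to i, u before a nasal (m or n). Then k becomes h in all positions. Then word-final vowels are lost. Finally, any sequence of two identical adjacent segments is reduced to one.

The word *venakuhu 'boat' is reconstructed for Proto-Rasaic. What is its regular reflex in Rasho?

vinohu

Rasho: *venakuhu
  venakuhu → venakuu   [h-loss]
  venakuu → venokuu   [vowel merger]
  venokuu → vinokuu   [pre-nasal raising]
  vinokuu → vinohuu   [unconditioned shift]
  vinohuu → vinohu   [apocope]
  vinohu (rule 6 does not apply)
  giving Rasho vinohu.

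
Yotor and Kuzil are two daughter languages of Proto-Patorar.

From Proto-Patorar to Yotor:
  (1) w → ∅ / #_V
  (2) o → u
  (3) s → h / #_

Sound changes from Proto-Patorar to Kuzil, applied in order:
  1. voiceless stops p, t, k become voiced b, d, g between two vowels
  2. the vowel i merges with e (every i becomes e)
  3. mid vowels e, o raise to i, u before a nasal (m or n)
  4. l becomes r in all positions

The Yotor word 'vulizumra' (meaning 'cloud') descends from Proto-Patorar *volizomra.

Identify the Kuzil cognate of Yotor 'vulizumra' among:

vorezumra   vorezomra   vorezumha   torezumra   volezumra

Kuzil: *volizomra > volezomra > volezumra > vorezumra  (by vowel merger, pre-nasal raising, unconditioned shift)
The other candidates each miss or misapply at least one Kuzil change.

vorezumra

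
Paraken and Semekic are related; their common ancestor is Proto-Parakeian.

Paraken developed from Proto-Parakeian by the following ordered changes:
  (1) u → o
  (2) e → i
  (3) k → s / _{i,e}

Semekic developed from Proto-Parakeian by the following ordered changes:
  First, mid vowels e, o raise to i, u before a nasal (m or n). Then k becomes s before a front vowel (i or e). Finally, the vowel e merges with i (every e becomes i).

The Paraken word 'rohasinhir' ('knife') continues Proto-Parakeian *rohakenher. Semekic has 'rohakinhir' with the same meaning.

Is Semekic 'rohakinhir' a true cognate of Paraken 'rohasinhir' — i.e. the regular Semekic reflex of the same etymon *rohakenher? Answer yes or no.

no

Derive the expected Semekic reflex of *rohakenher:
Semekic: *rohakenher > rohakinher > rohasinher > rohasinhir  (by pre-nasal raising, palatalisation, vowel merger)
The regular Semekic reflex would be 'rohasinhir', but the attested form is 'rohakinhir'. The correspondence is irregular, so they are not cognates (the Semekic form has a different source).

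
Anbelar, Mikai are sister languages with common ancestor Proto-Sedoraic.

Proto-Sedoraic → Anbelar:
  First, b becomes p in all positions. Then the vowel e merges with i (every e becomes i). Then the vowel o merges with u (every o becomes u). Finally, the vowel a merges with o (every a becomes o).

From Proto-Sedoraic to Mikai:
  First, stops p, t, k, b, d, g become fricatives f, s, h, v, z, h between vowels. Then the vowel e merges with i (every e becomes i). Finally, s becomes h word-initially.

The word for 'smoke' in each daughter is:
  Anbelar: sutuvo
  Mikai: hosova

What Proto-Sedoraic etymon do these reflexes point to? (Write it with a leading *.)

Position 3: Anbelar has t, Mikai has s. Anbelar preserves t here (none of its changes turn any other segment into t), so the proto-segment is *t.
Position 2: Anbelar has u, Mikai has o. Mikai preserves o here (none of its changes turn any other segment into o), so the proto-segment is *o.
Verify the candidate proto-form against each daughter:
Anbelar: *sotova > sutuva > sutuvo  (by vowel merger, vowel merger)
Mikai: *sotova
  sotova → sosova   [intervocalic lenition]
  sosova (rule 2 does not apply)
  sosova → hosova   [debuccalisation]
  giving Mikai hosova.
*sotova is the unique common source.

*sotova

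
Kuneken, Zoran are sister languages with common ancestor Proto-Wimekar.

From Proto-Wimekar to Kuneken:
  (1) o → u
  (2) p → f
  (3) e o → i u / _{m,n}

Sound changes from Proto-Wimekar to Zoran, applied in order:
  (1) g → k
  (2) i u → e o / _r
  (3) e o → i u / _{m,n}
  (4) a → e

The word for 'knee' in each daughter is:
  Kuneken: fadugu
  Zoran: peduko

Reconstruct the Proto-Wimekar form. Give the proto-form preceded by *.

Position 2: Kuneken has a, Zoran has e. Kuneken preserves a here (none of its changes turn any other segment into a), so the proto-segment is *a.
Position 1: Kuneken has f, Zoran has p. Zoran preserves p here (none of its changes turn any other segment into p), so the proto-segment is *p.
Continuing position by position gives *padugo; check it forward:
Kuneken: *padugo
  padugo → padugu   [vowel merger]
  padugu → fadugu   [unconditioned shift]
  fadugu (rule 3 does not apply)
  giving Kuneken fadugu.
Zoran: start from *padugo.
  rule 1 (unconditioned shift): padugo → paduko
  rule 2: no change — paduko
  rule 3: no change — paduko
  rule 4 (vowel merger): paduko → peduko
  ⇒ Zoran peduko
No other proto-form is consistent with every reflex, so the reconstruction is *padugo.

*padugo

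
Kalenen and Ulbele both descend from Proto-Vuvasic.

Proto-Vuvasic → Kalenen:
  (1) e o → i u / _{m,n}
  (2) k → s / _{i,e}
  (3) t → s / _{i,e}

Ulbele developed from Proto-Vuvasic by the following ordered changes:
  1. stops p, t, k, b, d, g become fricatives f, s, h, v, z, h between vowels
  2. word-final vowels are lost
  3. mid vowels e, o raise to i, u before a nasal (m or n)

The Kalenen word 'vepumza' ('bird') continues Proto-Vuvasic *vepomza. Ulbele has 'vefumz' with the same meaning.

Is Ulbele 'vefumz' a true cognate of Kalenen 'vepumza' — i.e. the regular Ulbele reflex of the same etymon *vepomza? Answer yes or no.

yes

Derive the expected Ulbele reflex of *vepomza:
Ulbele: start from *vepomza.
  rule 1 (intervocalic lenition): vepomza → vefomza
  rule 2 (apocope): vefomza → vefomz
  rule 3 (pre-nasal raising): vefomz → vefumz
  ⇒ Ulbele vefumz
Ulbele 'vefumz' matches the regular reflex exactly, so the pair is cognate.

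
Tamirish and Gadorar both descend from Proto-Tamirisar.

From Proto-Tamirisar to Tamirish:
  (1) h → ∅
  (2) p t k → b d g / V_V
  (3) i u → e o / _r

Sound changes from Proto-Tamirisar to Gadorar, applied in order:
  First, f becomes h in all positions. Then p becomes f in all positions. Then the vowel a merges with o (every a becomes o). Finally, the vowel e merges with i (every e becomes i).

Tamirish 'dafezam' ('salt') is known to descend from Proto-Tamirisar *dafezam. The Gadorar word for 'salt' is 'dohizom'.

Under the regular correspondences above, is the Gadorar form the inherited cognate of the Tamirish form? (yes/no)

Derive the expected Gadorar reflex of *dafezam:
Gadorar: *dafezam > dahezam > dohezom > dohizom  (by unconditioned shift, vowel merger, vowel merger)
Gadorar 'dohizom' matches the regular reflex exactly, so the pair is cognate.

yes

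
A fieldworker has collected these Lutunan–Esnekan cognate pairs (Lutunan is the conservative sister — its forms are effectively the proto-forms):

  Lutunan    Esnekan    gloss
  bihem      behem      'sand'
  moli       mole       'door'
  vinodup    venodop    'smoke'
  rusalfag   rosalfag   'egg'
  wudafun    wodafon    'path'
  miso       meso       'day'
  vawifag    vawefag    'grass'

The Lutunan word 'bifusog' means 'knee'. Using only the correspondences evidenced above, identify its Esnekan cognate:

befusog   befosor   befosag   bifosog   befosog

vawifag ~ vawefag — Lutunan i corresponds to Esnekan e after a consonant, before a labial obstruent.
rusalfag ~ rosalfag, wudafun ~ wodafon — Lutunan u corresponds to Esnekan o after a consonant, before a consonant other than r, m, n, p, b, f, v.
Applying these to Lutunan 'bifusog':
  bifusog → befusog   (i→e after a consonant, before a labial obstruent)
  befusog → befosog   (u→o after a consonant, before a consonant other than r, m, n, p, b, f, v)
So the Esnekan cognate is 'befosog'.

befosog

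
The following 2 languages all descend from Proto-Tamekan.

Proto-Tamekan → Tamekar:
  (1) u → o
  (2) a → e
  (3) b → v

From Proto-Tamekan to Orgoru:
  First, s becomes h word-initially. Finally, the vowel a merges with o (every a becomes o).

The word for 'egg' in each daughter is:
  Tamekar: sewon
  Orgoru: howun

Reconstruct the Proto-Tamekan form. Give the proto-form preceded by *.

Position 1: Tamekar has s, Orgoru has h. Tamekar preserves s here (none of its changes turn any other segment into s), so the proto-segment is *s.
Position 4: Tamekar has o, Orgoru has u. Orgoru preserves u here (none of its changes turn any other segment into u), so the proto-segment is *u.
Position 2: Tamekar has e, Orgoru has o. Taking the neighbouring segments as reconstructed: Tamekar e could go back to *a or *e; Orgoru o could go back to *a or *o — the one source consistent with every daughter is *a.
Continuing position by position gives *sawun; check it forward:
Tamekar: *sawun > sawon > sewon  (by vowel merger, vowel merger)
Orgoru: start from *sawun.
  rule 1 (debuccalisation): sawun → hawun
  rule 2 (vowel merger): hawun → howun
  ⇒ Orgoru howun
Only *sawun yields all of Tamekar sewon, Orgoru howun.

*sawun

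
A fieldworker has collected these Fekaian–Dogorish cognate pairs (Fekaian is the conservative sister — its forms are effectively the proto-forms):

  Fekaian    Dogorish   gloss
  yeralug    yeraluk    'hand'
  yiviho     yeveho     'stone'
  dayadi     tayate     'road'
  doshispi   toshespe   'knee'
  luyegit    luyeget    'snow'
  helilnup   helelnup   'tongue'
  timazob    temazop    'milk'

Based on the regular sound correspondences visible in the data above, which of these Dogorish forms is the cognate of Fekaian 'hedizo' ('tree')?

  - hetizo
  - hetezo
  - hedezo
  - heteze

hetezo

dayadi ~ tayate — Fekaian d corresponds to Dogorish t between vowels (before a front vowel).
yiviho ~ yeveho, doshispi ~ toshespe — Fekaian i corresponds to Dogorish e after a consonant, before a consonant other than r, m, n, p, b, f, v.
Applying these to Fekaian 'hedizo':
  hedizo → hetizo   (d→t between vowels (before a front vowel))
  hetizo → hetezo   (i→e after a consonant, before a consonant other than r, m, n, p, b, f, v)
So the Dogorish cognate is 'hetezo'.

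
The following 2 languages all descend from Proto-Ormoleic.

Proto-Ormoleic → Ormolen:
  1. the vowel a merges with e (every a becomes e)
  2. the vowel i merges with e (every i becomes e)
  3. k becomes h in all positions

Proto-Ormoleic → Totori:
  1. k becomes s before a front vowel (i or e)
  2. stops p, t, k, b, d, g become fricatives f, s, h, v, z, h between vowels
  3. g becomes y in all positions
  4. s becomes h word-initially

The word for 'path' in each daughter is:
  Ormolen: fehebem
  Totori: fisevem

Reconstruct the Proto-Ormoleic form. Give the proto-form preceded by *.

Position 5: Ormolen has b, Totori has v. Ormolen preserves b here (none of its changes turn any other segment into b), so the proto-segment is *b.
Position 3: Ormolen has h, Totori has s. Taking the neighbouring segments as reconstructed: Ormolen h could go back to *k or *h; Totori s could go back to *t or *k or *s — the one source consistent with every daughter is *k.
Position 2: Ormolen has e, Totori has i. Totori preserves i here (none of its changes turn any other segment into i), so the proto-segment is *i.
The remaining positions agree across the daughters. Check the candidate against every language:
Ormolen: start from *fikebem.
  rule 1: no change — fikebem
  rule 2 (vowel merger): fikebem → fekebem
  rule 3 (unconditioned shift): fekebem → fehebem
  ⇒ Ormolen fehebem
Totori: *fikebem > fisebem > fisevem  (by palatalisation, intervocalic lenition)
No other proto-form is consistent with every reflex, so the reconstruction is *fikebem.

*fikebem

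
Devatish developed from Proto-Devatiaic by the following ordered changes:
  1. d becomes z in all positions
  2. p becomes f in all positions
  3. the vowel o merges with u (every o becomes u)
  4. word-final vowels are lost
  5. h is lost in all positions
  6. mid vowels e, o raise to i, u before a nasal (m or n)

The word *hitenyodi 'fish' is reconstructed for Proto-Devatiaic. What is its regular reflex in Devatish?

Devatish: start from *hitenyodi.
  rule 1 (unconditioned shift): hitenyodi → hitenyozi
  rule 2: no change — hitenyozi
  rule 3 (vowel merger): hitenyozi → hitenyuzi
  rule 4 (apocope): hitenyuzi → hitenyuz
  rule 5 (h-loss): hitenyuz → itenyuz
  rule 6 (pre-nasal raising): itenyuz → itinyuz
  ⇒ Devatish itinyuz

itinyuz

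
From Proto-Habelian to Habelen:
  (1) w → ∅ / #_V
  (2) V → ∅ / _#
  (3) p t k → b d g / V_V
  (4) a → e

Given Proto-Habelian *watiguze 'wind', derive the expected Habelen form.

Habelen: *watiguze > atiguze > atiguz > adiguz > ediguz  (by glide loss, apocope, intervocalic voicing, vowel merger)

ediguz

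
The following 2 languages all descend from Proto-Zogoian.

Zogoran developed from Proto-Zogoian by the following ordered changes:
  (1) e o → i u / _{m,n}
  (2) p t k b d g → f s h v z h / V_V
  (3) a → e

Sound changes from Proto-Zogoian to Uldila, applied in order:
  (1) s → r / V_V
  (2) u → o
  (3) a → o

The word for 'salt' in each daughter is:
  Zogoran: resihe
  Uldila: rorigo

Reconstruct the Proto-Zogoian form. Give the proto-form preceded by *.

Position 6: Zogoran has e, Uldila has o. Taking the neighbouring segments as reconstructed: Zogoran e could go back to *a or *e; Uldila o could go back to *a or *o or *u — the one source consistent with every daughter is *a.
Position 5: Zogoran has h, Uldila has g. Uldila preserves g here (none of its changes turn any other segment into g), so the proto-segment is *g.
Verify the candidate proto-form against each daughter:
Zogoran: start from *rasiga.
  rule 1: no change — rasiga
  rule 2 (intervocalic lenition): rasiga → rasiha
  rule 3 (vowel merger): rasiha → resihe
  ⇒ Zogoran resihe
Uldila: *rasiga
  rasiga → rariga   [rhotacism]
  rariga (rule 2 does not apply)
  rariga → rorigo   [vowel merger]
  giving Uldila rorigo.
*rasiga is the unique common source.

*rasiga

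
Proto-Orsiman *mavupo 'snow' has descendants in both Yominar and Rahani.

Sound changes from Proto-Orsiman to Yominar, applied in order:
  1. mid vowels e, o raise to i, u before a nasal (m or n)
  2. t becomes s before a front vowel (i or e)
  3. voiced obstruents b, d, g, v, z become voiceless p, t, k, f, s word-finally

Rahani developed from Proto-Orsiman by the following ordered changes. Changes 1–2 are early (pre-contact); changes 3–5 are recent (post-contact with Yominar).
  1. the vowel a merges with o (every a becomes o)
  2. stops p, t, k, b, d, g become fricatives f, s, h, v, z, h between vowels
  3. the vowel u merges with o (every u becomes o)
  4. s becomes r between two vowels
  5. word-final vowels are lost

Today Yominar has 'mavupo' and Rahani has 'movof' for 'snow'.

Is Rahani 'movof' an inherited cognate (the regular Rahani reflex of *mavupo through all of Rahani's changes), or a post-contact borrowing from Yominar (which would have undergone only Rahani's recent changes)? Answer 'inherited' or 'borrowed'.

inherited

If inherited, *mavupo would pass through all of Rahani's changes:
Rahani: *mavupo
  mavupo → movupo   [vowel merger]
  movupo → movufo   [intervocalic lenition]
  movufo → movofo   [vowel merger]
  movofo (rule 4 does not apply)
  movofo → movof   [apocope]
  giving Rahani movof.
If borrowed from Yominar 'mavupo' after the early changes, it would undergo only the recent ones:
  rule 3 (vowel merger): mavupo → mavopo
  rule 4 (rhotacism): no change (mavopo)
  rule 5 (apocope): mavopo → mavop
  ⇒ as a loan: mavop
Rahani 'movof' matches the inherited outcome exactly, so it is an inherited cognate, not a loan.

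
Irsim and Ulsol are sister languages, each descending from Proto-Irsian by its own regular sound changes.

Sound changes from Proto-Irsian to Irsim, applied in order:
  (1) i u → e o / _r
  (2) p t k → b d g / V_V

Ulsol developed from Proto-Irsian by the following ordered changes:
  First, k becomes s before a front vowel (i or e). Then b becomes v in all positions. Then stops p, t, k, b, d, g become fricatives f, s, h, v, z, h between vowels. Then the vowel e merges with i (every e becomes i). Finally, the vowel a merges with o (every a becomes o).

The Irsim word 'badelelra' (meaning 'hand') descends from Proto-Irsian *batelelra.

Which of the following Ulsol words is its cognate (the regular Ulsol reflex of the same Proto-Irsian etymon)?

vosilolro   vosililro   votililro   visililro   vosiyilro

vosililro

Ulsol: *batelelra > vatelelra > vaselelra > vasililra > vosililro  (by unconditioned shift, intervocalic lenition, vowel merger, vowel merger)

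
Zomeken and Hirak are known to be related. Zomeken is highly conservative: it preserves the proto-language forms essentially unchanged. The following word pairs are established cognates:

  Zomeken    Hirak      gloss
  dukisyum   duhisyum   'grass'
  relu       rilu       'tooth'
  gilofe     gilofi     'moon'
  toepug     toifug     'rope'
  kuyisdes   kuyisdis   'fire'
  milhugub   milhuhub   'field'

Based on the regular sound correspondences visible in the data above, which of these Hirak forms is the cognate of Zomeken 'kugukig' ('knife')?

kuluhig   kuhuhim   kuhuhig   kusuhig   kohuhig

milhugub ~ milhuhub — Zomeken g corresponds to Hirak h between vowels (before a back vowel).
dukisyum ~ duhisyum — Zomeken k corresponds to Hirak h between vowels (before a front vowel).
Applying these to Zomeken 'kugukig':
  kugukig → kuhukig   (g→h between vowels (before a back vowel))
  kuhukig → kuhuhig   (k→h between vowels (before a front vowel))
So the Hirak cognate is 'kuhuhig'.

kuhuhig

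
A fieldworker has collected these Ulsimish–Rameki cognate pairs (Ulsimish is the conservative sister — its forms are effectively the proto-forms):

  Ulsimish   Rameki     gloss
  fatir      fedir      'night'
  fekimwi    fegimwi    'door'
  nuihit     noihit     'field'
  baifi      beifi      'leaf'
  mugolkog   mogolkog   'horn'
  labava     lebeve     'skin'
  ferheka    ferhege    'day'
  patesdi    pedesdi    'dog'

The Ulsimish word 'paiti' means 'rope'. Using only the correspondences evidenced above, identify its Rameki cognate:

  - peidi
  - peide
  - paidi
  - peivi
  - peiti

baifi ~ beifi — Ulsimish a corresponds to Rameki e after a consonant, before a front vowel.
fatir ~ fedir — Ulsimish t corresponds to Rameki d between vowels (before a front vowel).
Applying these to Ulsimish 'paiti':
  paiti → peiti   (a→e after a consonant, before a front vowel)
  peiti → peidi   (t→d between vowels (before a front vowel))
So the Rameki cognate is 'peidi'.

peidi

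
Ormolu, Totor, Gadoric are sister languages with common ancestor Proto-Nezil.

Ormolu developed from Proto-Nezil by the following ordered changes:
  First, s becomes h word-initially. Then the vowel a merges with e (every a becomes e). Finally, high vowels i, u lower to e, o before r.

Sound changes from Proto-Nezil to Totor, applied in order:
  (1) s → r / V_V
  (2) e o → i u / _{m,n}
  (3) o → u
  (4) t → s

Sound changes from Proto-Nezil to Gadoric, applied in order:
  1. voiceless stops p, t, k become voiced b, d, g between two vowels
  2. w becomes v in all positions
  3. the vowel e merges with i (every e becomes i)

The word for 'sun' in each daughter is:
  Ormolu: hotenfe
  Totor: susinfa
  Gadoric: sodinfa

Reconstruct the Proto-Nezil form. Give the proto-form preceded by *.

*sotenfa

Position 4: Ormolu has e, Totor has i, Gadoric has i. Taking the neighbouring segments as reconstructed: Ormolu e could go back to *a or *e; Totor i could go back to *e or *i; Gadoric i could go back to *e or *i — the one source consistent with every daughter is *e.
Position 2: Ormolu has o, Totor has u, Gadoric has o. Gadoric preserves o here (none of its changes turn any other segment into o), so the proto-segment is *o.
Position 7: Ormolu has e, Totor has a, Gadoric has a. Totor preserves a here (none of its changes turn any other segment into a), so the proto-segment is *a.
Verify the candidate proto-form against each daughter:
Ormolu: *sotenfa > hotenfa > hotenfe  (by debuccalisation, vowel merger)
Totor: start from *sotenfa.
  rule 1: no change — sotenfa
  rule 2 (pre-nasal raising): sotenfa → sotinfa
  rule 3 (vowel merger): sotinfa → sutinfa
  rule 4 (unconditioned shift): sutinfa → susinfa
  ⇒ Totor susinfa
Gadoric: *sotenfa > sodenfa > sodinfa  (by intervocalic voicing, vowel merger)
No other proto-form is consistent with every reflex, so the reconstruction is *sotenfa.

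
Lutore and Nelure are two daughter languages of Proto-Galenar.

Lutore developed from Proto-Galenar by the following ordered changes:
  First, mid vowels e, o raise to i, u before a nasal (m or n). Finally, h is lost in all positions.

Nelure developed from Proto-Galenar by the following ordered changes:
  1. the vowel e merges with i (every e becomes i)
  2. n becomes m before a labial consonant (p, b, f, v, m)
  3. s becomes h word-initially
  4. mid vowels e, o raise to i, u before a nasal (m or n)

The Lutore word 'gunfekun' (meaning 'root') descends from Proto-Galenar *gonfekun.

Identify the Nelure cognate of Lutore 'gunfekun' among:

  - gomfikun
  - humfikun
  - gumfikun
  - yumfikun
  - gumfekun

gumfikun

Nelure: *gonfekun > gonfikun > gomfikun > gumfikun  (by vowel merger, nasal place assimilation, pre-nasal raising)
The other candidates each miss or misapply at least one Nelure change.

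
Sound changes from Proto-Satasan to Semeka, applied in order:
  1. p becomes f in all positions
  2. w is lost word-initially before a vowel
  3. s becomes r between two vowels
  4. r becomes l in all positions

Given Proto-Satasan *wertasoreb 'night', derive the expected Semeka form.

eltaloleb

Semeka: *wertasoreb
  wertasoreb (rule 1 does not apply)
  wertasoreb → ertasoreb   [glide loss]
  ertasoreb → ertaroreb   [rhotacism]
  ertaroreb → eltaloleb   [unconditioned shift]
  giving Semeka eltaloleb.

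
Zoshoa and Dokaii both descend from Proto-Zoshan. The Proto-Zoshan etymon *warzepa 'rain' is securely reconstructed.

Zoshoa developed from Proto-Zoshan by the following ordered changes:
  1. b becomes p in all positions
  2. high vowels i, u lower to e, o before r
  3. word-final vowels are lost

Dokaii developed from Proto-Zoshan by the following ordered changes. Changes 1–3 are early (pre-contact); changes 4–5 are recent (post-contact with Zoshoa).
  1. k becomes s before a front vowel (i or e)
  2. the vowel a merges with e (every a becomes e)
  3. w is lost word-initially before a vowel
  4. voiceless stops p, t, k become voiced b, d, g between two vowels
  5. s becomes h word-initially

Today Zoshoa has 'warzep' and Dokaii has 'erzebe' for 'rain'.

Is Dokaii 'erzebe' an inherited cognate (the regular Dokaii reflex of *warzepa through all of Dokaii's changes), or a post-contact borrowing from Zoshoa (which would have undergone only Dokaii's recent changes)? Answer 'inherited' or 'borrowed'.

inherited

If inherited, *warzepa would pass through all of Dokaii's changes:
Dokaii: *warzepa
  warzepa (rule 1 does not apply)
  warzepa → werzepe   [vowel merger]
  werzepe → erzepe   [glide loss]
  erzepe → erzebe   [intervocalic voicing]
  erzebe (rule 5 does not apply)
  giving Dokaii erzebe.
If borrowed from Zoshoa 'warzep' after the early changes, it would undergo only the recent ones:
  rule 4 (intervocalic voicing): no change (warzep)
  rule 5 (debuccalisation): no change (warzep)
  ⇒ as a loan: warzep
Dokaii 'erzebe' matches the inherited outcome exactly, so it is an inherited cognate, not a loan.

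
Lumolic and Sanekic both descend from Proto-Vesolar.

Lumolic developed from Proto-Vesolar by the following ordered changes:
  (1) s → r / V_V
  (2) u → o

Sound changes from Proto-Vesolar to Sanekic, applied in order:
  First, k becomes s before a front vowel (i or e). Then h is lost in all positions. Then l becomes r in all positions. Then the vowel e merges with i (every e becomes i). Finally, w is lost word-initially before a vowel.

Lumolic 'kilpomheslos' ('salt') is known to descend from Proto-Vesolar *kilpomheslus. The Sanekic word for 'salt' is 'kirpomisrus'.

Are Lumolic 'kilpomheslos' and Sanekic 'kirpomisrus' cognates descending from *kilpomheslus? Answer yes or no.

Derive the expected Sanekic reflex of *kilpomheslus:
Sanekic: *kilpomheslus
  kilpomheslus → silpomheslus   [palatalisation]
  silpomheslus → silpomeslus   [h-loss]
  silpomeslus → sirpomesrus   [unconditioned shift]
  sirpomesrus → sirpomisrus   [vowel merger]
  sirpomisrus (rule 5 does not apply)
  giving Sanekic sirpomisrus.
The regular Sanekic reflex would be 'sirpomisrus', but the attested form is 'kirpomisrus'. The correspondence is irregular, so they are not cognates (the Sanekic form has a different source).

no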